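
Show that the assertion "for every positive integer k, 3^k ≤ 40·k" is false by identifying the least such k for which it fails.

k = 5

Check each positive integer k in order until 3^k > 40·k.
For k = 1, 2, 3, 4 the conclusion holds.
k = 5: 3^k = 243 and 40·k = 200, so 243 > 200.
Thus k = 5 disproves the claim, and no smaller k works.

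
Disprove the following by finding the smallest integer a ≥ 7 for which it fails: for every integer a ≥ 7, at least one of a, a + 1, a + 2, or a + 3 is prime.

a = 24

We need the least integer a ≥ 7 for which a, a + 1, a + 2, a + 3 are all composite.
The first 17 eligible values, up to a = 23, all satisfy the conclusion.
a = 24: 24 = 2 × 12; 25 = 5 × 5; 26 = 2 × 13; 27 = 3 × 9 — all composite.
Hence a = 24 is a counterexample.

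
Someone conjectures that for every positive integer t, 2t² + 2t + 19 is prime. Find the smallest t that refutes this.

A counterexample is any positive integer t such that 2t² + 2t + 19 is not prime; we check each in order.
For t = 1, 2, 3, 4, …, 15, 16, 17 the conclusion holds.
t = 18: 2t² + 2t + 19 = 703 = 19 × 37, composite.

t = 18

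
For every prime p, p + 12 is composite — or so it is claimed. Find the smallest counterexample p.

p = 5

We need the least prime p for which p + 12 is prime.
For p = 2, 3 the conclusion holds.
p = 5: p + 12 = 17, prime — not composite.
Hence p = 5 is a counterexample.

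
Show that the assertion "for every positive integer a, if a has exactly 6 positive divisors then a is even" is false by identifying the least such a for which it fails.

a = 45

A counterexample is any positive integer a such that a has exactly 6 positive divisors but a is odd; we check each in order.
For a = 12, 18, 20, 28, 32, 44 the conclusion holds.
a = 45: divisors of 45: 1, 3, 5, 9, 15, 45; 45 is odd.
Hence a = 45 is a counterexample.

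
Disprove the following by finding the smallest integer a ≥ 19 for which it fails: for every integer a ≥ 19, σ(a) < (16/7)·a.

The first 5 eligible values, up to a = 23, all satisfy the conclusion.
a = 24: σ(24) = 60; 60 ≥ 384/7.

a = 24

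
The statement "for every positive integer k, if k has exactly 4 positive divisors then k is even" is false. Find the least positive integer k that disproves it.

A counterexample is any positive integer k such that k has exactly 4 positive divisors but k is odd; we check each in order.
The first 4 eligible values, up to k = 14, all satisfy the conclusion.
k = 15: divisors of 15: 1, 3, 5, 15; 15 is odd.

k = 15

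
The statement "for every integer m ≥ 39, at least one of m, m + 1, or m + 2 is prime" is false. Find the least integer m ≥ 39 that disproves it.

m = 44

Check each integer m ≥ 39 in order until m, m + 1, m + 2 are all composite.
The first 5 eligible values, up to m = 43, all satisfy the conclusion.
m = 44: 44 = 2 × 22; 45 = 3 × 15; 46 = 2 × 23 — all composite.
So m = 44 is the smallest counterexample.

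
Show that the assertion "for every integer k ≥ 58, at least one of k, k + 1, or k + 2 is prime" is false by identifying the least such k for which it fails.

The first 4 eligible values, up to k = 61, all satisfy the conclusion.
k = 62: 62 = 2 × 31; 63 = 3 × 21; 64 = 2 × 32 — all composite.
Thus k = 62 disproves the claim, and no smaller k works.

k = 62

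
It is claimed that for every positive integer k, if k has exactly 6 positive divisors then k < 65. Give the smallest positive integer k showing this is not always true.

k = 68

A counterexample is any positive integer k such that k has exactly 6 positive divisors but the claim fails; we check each in order.
For k = 12, 18, 20, 28, 32, 44, 45, 50, 52, 63 the conclusion holds.
k = 68: τ(68) = 6; 68 ≥ 65.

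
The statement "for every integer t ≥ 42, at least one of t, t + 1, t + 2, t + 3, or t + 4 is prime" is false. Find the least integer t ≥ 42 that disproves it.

Check each integer t ≥ 42 in order until t, t + 1, t + 2, t + 3, t + 4 are all composite.
The first 6 eligible values, up to t = 47, all satisfy the conclusion.
t = 48: 48 = 2 × 24; 49 = 7 × 7; 50 = 2 × 25; 51 = 3 × 17; 52 = 2 × 26 — all composite.
Thus t = 48 disproves the claim, and no smaller t works.

t = 48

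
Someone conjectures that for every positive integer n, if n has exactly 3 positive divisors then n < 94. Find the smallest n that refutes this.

A counterexample is any positive integer n such that n has exactly 3 positive divisors but the claim fails; we check each in order.
n = 4: τ(4) = 3; 4 < 94.
n = 9: τ(9) = 3; 9 < 94.
n = 25: τ(25) = 3; 25 < 94.
n = 49: τ(49) = 3; 49 < 94.
n = 121: τ(121) = 3; 121 ≥ 94.
So n = 121 is the smallest counterexample.

n = 121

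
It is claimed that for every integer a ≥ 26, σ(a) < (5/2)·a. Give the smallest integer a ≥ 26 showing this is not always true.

a = 36

A counterexample is any integer a ≥ 26 such that the claim fails; we check each in order.
For a = 26, 27, 28, 29, 30, 31, 32, 33, 34, 35 the conclusion holds.
a = 36: σ(36) = 91; 91 ≥ 90.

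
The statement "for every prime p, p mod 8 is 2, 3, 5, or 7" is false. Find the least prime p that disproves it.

p = 17

Check each prime p in order until the claim fails.
The first 6 eligible values, up to p = 13, all satisfy the conclusion.
p = 17: 17 mod 8 = 1 — not in {2, 3, 5, 7}.
Thus p = 17 disproves the claim, and no smaller p works.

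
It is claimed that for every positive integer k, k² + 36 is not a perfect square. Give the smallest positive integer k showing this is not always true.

For k = 1, 2, 3, 4, 5, 6, 7 the conclusion holds.
k = 8: 8² + 36 = 100 = 10², a perfect square.
Thus k = 8 disproves the claim, and no smaller k works.

k = 8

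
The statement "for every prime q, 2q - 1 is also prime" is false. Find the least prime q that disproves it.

A counterexample is any prime q such that 2q - 1 is not prime; we check each in order.
q = 2: 2q - 1 = 3, prime.
q = 3: 2q - 1 = 5, prime.
q = 5: 2q - 1 = 9 = 3 × 3, not prime.

q = 5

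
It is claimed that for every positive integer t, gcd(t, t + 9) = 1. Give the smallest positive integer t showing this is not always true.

t = 3

We need the least positive integer t for which gcd(t, t + 9) > 1.
t = 1: gcd(1, 10) = 1.
t = 2: gcd(2, 11) = 1.
t = 3: gcd(3, 12) = 3.
Thus t = 3 disproves the claim, and no smaller t works.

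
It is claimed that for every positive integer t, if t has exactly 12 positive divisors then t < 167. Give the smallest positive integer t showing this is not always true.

Check each positive integer t in order until t has exactly 12 positive divisors but the claim fails.
For t = 60, 72, 84, 90, …, 150, 156, 160 the conclusion holds.
t = 198: τ(198) = 12; 198 ≥ 167.

t = 198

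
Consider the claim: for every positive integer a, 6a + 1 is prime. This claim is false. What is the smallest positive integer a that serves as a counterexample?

For a = 1, 2, 3 the conclusion holds.
a = 4: 6a + 1 = 25 = 5 × 5, composite.

a = 4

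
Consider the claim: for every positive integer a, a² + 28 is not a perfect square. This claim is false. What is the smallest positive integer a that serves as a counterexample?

We need the least positive integer a for which a² + 28 is a perfect square.
The first 5 eligible values, up to a = 5, all satisfy the conclusion.
a = 6: 6² + 28 = 64 = 8², a perfect square.
Thus a = 6 disproves the claim, and no smaller a works.

a = 6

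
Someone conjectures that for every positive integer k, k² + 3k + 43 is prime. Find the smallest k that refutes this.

k = 39

A counterexample is any positive integer k such that k² + 3k + 43 is not prime; we check each in order.
The first 38 eligible values, up to k = 38, all satisfy the conclusion.
k = 39: k² + 3k + 43 = 1681 = 41 × 41, composite.
So k = 39 is the smallest counterexample.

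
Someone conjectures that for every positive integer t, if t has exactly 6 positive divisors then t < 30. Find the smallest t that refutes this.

t = 32

A counterexample is any positive integer t such that t has exactly 6 positive divisors but the claim fails; we check each in order.
The first 4 eligible values, up to t = 28, all satisfy the conclusion.
t = 32: τ(32) = 6; 32 ≥ 30.
Hence t = 32 is a counterexample.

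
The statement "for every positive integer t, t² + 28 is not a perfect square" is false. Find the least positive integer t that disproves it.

Check each positive integer t in order until t² + 28 is a perfect square.
For t = 1, 2, 3, 4, 5 the conclusion holds.
t = 6: 6² + 28 = 64 = 8², a perfect square.

t = 6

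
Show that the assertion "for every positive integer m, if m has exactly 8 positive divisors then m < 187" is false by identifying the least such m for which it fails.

m = 189

Check each positive integer m in order until m has exactly 8 positive divisors but the claim fails.
For m = 24, 30, 40, 42, …, 182, 184, 186 the conclusion holds.
m = 189: τ(189) = 8; 189 ≥ 187.
Hence m = 189 is a counterexample.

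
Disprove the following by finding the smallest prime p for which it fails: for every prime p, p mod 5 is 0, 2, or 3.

The first 4 eligible values, up to p = 7, all satisfy the conclusion.
p = 11: 11 mod 5 = 1 — not in {0, 2, 3}.

p = 11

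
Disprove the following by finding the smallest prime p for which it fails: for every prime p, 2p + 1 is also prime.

We need the least prime p for which 2p + 1 is not prime.
For p = 2, 3, 5 the conclusion holds.
p = 7: 2p + 1 = 15 = 3 × 5, not prime.

p = 7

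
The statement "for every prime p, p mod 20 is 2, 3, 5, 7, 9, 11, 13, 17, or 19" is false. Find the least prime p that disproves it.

Check each prime p in order until the claim fails.
For p = 2, 3, 5, 7, …, 29, 31, 37 the conclusion holds.
p = 41: 41 mod 20 = 1 — not in {2, 3, 5, 7, 9, 11, 13, 17, 19}.

p = 41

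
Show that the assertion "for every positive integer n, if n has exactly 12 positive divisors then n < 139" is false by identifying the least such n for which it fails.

A counterexample is any positive integer n such that n has exactly 12 positive divisors but the claim fails; we check each in order.
For n = 60, 72, 84, 90, 96, 108, 126, 132 the conclusion holds.
n = 140: τ(140) = 12; 140 ≥ 139.
Hence n = 140 is a counterexample.

n = 140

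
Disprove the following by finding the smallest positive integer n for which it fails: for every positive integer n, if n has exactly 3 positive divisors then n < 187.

n = 289

A counterexample is any positive integer n such that n has exactly 3 positive divisors but the claim fails; we check each in order.
n = 4: τ(4) = 3; 4 < 187.
n = 9: τ(9) = 3; 9 < 187.
n = 25: τ(25) = 3; 25 < 187.
n = 49: τ(49) = 3; 49 < 187.
n = 121: τ(121) = 3; 121 < 187.
n = 169: τ(169) = 3; 169 < 187.
n = 289: τ(289) = 3; 289 ≥ 187.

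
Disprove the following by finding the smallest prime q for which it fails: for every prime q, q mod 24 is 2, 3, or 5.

For q = 2, 3, 5 the conclusion holds.
q = 7: 7 mod 24 = 7 — not in {2, 3, 5}.
Thus q = 7 disproves the claim, and no smaller q works.

q = 7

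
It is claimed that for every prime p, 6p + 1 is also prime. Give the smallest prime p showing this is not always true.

p = 19

Check each prime p in order until 6p + 1 is not prime.
The first 7 eligible values, up to p = 17, all satisfy the conclusion.
p = 19: 6p + 1 = 115 = 5 × 23, not prime.
Thus p = 19 disproves the claim, and no smaller p works.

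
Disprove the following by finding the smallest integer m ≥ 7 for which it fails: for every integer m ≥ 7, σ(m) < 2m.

m = 12

m = 7: σ(7) = 8; 8 < 14.
m = 8: σ(8) = 15; 15 < 16.
m = 9: σ(9) = 13; 13 < 18.
m = 10: σ(10) = 18; 18 < 20.
m = 11: σ(11) = 12; 12 < 22.
m = 12: σ(12) = 28; 28 ≥ 24.
So m = 12 is the smallest counterexample.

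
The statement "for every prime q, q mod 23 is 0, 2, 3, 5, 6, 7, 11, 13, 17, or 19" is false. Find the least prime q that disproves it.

q = 31

For q = 2, 3, 5, 7, 11, 13, 17, 19, 23, 29 the conclusion holds.
q = 31: 31 mod 23 = 8 — not in {0, 2, 3, 5, 6, 7, 11, 13, 17, 19}.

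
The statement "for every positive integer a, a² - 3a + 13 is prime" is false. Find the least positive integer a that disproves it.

Check each positive integer a in order until a² - 3a + 13 is not prime.
The first 11 eligible values, up to a = 11, all satisfy the conclusion.
a = 12: a² - 3a + 13 = 121 = 11 × 11, composite.
So a = 12 is the smallest counterexample.

a = 12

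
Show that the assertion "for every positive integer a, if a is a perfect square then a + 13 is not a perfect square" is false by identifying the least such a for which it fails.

a = 36

A counterexample is any positive integer a such that a is a perfect square but a + 13 is a perfect square; we check each in order.
The first 5 eligible values, up to a = 25, all satisfy the conclusion.
a = 36: 36 = 6² and 36 + 13 = 49 = 7².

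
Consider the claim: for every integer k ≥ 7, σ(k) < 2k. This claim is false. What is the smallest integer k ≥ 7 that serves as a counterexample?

We need the least integer k ≥ 7 for which the claim fails.
The first 5 eligible values, up to k = 11, all satisfy the conclusion.
k = 12: σ(12) = 28; 28 ≥ 24.
So k = 12 is the smallest counterexample.

k = 12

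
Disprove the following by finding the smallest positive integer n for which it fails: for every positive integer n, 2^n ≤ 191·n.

n = 12

A counterexample is any positive integer n such that 2^n > 191·n; we check each in order.
The first 11 eligible values, up to n = 11, all satisfy the conclusion.
n = 12: 2^n = 4096 and 191·n = 2292, so 4096 > 2292.
So n = 12 is the smallest counterexample.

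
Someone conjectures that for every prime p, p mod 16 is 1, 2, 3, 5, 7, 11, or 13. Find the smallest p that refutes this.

p = 31

We need the least prime p for which the claim fails.
The first 10 eligible values, up to p = 29, all satisfy the conclusion.
p = 31: 31 mod 16 = 15 — not in {1, 2, 3, 5, 7, 11, 13}.
Thus p = 31 disproves the claim, and no smaller p works.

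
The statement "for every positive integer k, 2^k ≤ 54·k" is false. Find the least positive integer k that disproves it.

A counterexample is any positive integer k such that 2^k > 54·k; we check each in order.
The first 8 eligible values, up to k = 8, all satisfy the conclusion.
k = 9: 2^k = 512 and 54·k = 486, so 512 > 486.

k = 9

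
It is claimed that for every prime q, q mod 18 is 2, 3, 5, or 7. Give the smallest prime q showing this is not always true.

q = 11

A counterexample is any prime q such that the claim fails; we check each in order.
q = 2: 2 mod 18 = 2.
q = 3: 3 mod 18 = 3.
q = 5: 5 mod 18 = 5.
q = 7: 7 mod 18 = 7.
q = 11: 11 mod 18 = 11 — not in {2, 3, 5, 7}.
So q = 11 is the smallest counterexample.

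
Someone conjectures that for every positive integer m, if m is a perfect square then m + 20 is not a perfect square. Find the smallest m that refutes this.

Check each positive integer m in order until m is a perfect square but m + 20 is a perfect square.
For m = 1, 4, 9 the conclusion holds.
m = 16: 16 = 4² and 16 + 20 = 36 = 6².
So m = 16 is the smallest counterexample.

m = 16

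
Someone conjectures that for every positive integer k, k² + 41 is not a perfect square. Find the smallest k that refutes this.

The first 19 eligible values, up to k = 19, all satisfy the conclusion.
k = 20: 20² + 41 = 441 = 21², a perfect square.

k = 20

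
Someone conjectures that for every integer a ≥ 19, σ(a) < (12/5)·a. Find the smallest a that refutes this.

a = 24

A counterexample is any integer a ≥ 19 such that the claim fails; we check each in order.
The first 5 eligible values, up to a = 23, all satisfy the conclusion.
a = 24: σ(24) = 60; 60 ≥ 288/5.
Thus a = 24 disproves the claim, and no smaller a works.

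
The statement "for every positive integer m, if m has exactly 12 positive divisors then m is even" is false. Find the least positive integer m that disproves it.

m = 315

Check each positive integer m in order until m has exactly 12 positive divisors but m is odd.
The first 24 eligible values, up to m = 308, all satisfy the conclusion.
m = 315: divisors of 315: 12 divisors; 315 is odd.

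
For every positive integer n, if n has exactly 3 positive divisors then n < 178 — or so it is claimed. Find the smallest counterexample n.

A counterexample is any positive integer n such that n has exactly 3 positive divisors but the claim fails; we check each in order.
For n = 4, 9, 25, 49, 121, 169 the conclusion holds.
n = 289: τ(289) = 3; 289 ≥ 178.

n = 289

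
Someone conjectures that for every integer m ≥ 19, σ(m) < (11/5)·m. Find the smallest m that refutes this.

m = 24

Check each integer m ≥ 19 in order until the claim fails.
m = 19: σ(19) = 20; 20 < 209/5.
m = 20: σ(20) = 42; 42 < 44.
m = 21: σ(21) = 32; 32 < 231/5.
m = 22: σ(22) = 36; 36 < 242/5.
m = 23: σ(23) = 24; 24 < 253/5.
m = 24: σ(24) = 60; 60 ≥ 264/5.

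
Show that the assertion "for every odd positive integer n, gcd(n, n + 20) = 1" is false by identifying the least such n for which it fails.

n = 5

For n = 1, 3 the conclusion holds.
n = 5: gcd(5, 25) = 5.
Thus n = 5 disproves the claim, and no smaller n works.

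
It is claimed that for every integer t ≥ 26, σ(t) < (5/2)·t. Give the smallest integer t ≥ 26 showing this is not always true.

We need the least integer t ≥ 26 for which the claim fails.
For t = 26, 27, 28, 29, 30, 31, 32, 33, 34, 35 the conclusion holds.
t = 36: σ(36) = 91; 91 ≥ 90.

t = 36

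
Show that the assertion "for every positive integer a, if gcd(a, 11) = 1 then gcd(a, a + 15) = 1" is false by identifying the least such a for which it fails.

Check each positive integer a in order until gcd(a, 11) = 1 but gcd(a, a + 15) > 1.
For a = 1, 2 the conclusion holds.
a = 3: gcd(3, 18) = 3.
Thus a = 3 disproves the claim, and no smaller a works.

a = 3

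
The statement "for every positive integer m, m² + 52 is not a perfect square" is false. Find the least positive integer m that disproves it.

m = 12

We need the least positive integer m for which m² + 52 is a perfect square.
For m = 1, 2, 3, 4, …, 9, 10, 11 the conclusion holds.
m = 12: 12² + 52 = 196 = 14², a perfect square.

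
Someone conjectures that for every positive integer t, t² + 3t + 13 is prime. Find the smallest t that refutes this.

The first 8 eligible values, up to t = 8, all satisfy the conclusion.
t = 9: t² + 3t + 13 = 121 = 11 × 11, composite.
Thus t = 9 disproves the claim, and no smaller t works.

t = 9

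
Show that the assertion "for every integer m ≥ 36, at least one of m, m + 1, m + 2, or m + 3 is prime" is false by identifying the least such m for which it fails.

A counterexample is any integer m ≥ 36 such that m, m + 1, m + 2, m + 3 are all composite; we check each in order.
For m = 36, 37, 38, 39, …, 45, 46, 47 the conclusion holds.
m = 48: 48 = 2 × 24; 49 = 7 × 7; 50 = 2 × 25; 51 = 3 × 17 — all composite.
So m = 48 is the smallest counterexample.

m = 48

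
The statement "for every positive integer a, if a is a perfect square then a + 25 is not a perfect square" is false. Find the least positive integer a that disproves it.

a = 144

A counterexample is any positive integer a such that a is a perfect square but a + 25 is a perfect square; we check each in order.
For a = 1, 4, 9, 16, …, 81, 100, 121 the conclusion holds.
a = 144: 144 = 12² and 144 + 25 = 169 = 13².
So a = 144 is the smallest counterexample.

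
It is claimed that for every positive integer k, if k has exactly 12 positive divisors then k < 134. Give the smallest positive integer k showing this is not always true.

k = 140

For k = 60, 72, 84, 90, 96, 108, 126, 132 the conclusion holds.
k = 140: τ(140) = 12; 140 ≥ 134.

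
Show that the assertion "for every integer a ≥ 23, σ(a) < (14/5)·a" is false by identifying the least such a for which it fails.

a = 60

We need the least integer a ≥ 23 for which the claim fails.
For a = 23, 24, 25, 26, …, 57, 58, 59 the conclusion holds.
a = 60: σ(60) = 168; 168 ≥ 168.
Thus a = 60 disproves the claim, and no smaller a works.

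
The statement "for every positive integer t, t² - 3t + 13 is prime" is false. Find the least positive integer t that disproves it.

We need the least positive integer t for which t² - 3t + 13 is not prime.
For t = 1, 2, 3, 4, …, 9, 10, 11 the conclusion holds.
t = 12: t² - 3t + 13 = 121 = 11 × 11, composite.

t = 12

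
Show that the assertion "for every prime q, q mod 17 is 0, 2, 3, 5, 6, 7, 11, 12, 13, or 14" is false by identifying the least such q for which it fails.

q = 43

Check each prime q in order until the claim fails.
For q = 2, 3, 5, 7, …, 31, 37, 41 the conclusion holds.
q = 43: 43 mod 17 = 9 — not in {0, 2, 3, 5, 6, 7, 11, 12, 13, 14}.
Hence q = 43 is a counterexample.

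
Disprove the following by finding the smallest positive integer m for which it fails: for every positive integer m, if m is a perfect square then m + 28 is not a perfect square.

m = 36

A counterexample is any positive integer m such that m is a perfect square but m + 28 is a perfect square; we check each in order.
m = 1: 1 + 28 = 29, not a perfect square.
m = 4: 4 + 28 = 32, not a perfect square.
m = 9: 9 + 28 = 37, not a perfect square.
m = 16: 16 + 28 = 44, not a perfect square.
m = 25: 25 + 28 = 53, not a perfect square.
m = 36: 36 = 6² and 36 + 28 = 64 = 8².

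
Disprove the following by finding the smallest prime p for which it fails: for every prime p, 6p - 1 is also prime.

We need the least prime p for which 6p - 1 is not prime.
For p = 2, 3, 5, 7 the conclusion holds.
p = 11: 6p - 1 = 65 = 5 × 13, not prime.
Hence p = 11 is a counterexample.

p = 11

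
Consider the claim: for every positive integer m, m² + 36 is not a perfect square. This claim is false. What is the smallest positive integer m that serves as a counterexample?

m = 8

Check each positive integer m in order until m² + 36 is a perfect square.
m = 1: 1² + 36 = 37, not a perfect square.
m = 2: 2² + 36 = 40, not a perfect square.
m = 3: 3² + 36 = 45, not a perfect square.
m = 4: 4² + 36 = 52, not a perfect square.
m = 5: 5² + 36 = 61, not a perfect square.
m = 6: 6² + 36 = 72, not a perfect square.
m = 7: 7² + 36 = 85, not a perfect square.
m = 8: 8² + 36 = 100 = 10², a perfect square.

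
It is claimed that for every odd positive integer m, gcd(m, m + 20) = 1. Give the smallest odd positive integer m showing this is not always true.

m = 5

A counterexample is any odd positive integer m such that gcd(m, m + 20) > 1; we check each in order.
For m = 1, 3 the conclusion holds.
m = 5: gcd(5, 25) = 5.
Hence m = 5 is a counterexample.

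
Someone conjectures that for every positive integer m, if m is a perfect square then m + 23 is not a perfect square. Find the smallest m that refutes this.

m = 121

For m = 1, 4, 9, 16, 25, 36, 49, 64, 81, 100 the conclusion holds.
m = 121: 121 = 11² and 121 + 23 = 144 = 12².
Thus m = 121 disproves the claim, and no smaller m works.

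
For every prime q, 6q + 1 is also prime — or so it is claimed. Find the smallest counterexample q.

q = 19

For q = 2, 3, 5, 7, 11, 13, 17 the conclusion holds.
q = 19: 6q + 1 = 115 = 5 × 23, not prime.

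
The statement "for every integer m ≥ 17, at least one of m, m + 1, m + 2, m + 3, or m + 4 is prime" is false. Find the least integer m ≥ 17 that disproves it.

m = 17: 17 is prime.
m = 18: 19 is prime.
m = 19: 19 is prime.
m = 20: 23 is prime.
m = 21: 23 is prime.
m = 22: 23 is prime.
m = 23: 23 is prime.
m = 24: 24 = 2 × 12; 25 = 5 × 5; 26 = 2 × 13; 27 = 3 × 9; 28 = 2 × 14 — all composite.

m = 24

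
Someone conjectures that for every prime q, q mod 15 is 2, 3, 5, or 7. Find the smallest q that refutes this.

Check each prime q in order until the claim fails.
For q = 2, 3, 5, 7 the conclusion holds.
q = 11: 11 mod 15 = 11 — not in {2, 3, 5, 7}.
So q = 11 is the smallest counterexample.

q = 11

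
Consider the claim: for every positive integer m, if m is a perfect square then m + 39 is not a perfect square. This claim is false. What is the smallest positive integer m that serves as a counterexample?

Check each positive integer m in order until m is a perfect square but m + 39 is a perfect square.
For m = 1, 4, 9, 16 the conclusion holds.
m = 25: 25 = 5² and 25 + 39 = 64 = 8².
Thus m = 25 disproves the claim, and no smaller m works.

m = 25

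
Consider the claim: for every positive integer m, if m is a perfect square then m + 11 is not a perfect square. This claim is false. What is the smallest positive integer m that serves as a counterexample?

m = 25

We need the least positive integer m for which m is a perfect square but m + 11 is a perfect square.
For m = 1, 4, 9, 16 the conclusion holds.
m = 25: 25 = 5² and 25 + 11 = 36 = 6².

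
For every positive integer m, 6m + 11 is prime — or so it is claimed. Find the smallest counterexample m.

Check each positive integer m in order until 6m + 11 is not prime.
m = 1: 6m + 11 = 17, prime.
m = 2: 6m + 11 = 23, prime.
m = 3: 6m + 11 = 29, prime.
m = 4: 6m + 11 = 35 = 5 × 7, composite.

m = 4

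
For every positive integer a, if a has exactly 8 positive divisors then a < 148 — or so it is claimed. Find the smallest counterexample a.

Check each positive integer a in order until a has exactly 8 positive divisors but the claim fails.
The first 20 eligible values, up to a = 138, all satisfy the conclusion.
a = 152: τ(152) = 8; 152 ≥ 148.

a = 152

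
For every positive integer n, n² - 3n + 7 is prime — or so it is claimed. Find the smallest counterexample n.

Check each positive integer n in order until n² - 3n + 7 is not prime.
For n = 1, 2, 3, 4, 5 the conclusion holds.
n = 6: n² - 3n + 7 = 25 = 5 × 5, composite.
Thus n = 6 disproves the claim, and no smaller n works.

n = 6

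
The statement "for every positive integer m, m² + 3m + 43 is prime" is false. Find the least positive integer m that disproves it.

A counterexample is any positive integer m such that m² + 3m + 43 is not prime; we check each in order.
For m = 1, 2, 3, 4, …, 36, 37, 38 the conclusion holds.
m = 39: m² + 3m + 43 = 1681 = 41 × 41, composite.

m = 39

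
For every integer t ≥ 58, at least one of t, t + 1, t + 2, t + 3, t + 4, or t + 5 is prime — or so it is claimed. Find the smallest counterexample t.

t = 90

For t = 58, 59, 60, 61, …, 87, 88, 89 the conclusion holds.
t = 90: 90 = 2 × 45; 91 = 7 × 13; 92 = 2 × 46; 93 = 3 × 31; 94 = 2 × 47; 95 = 5 × 19 — all composite.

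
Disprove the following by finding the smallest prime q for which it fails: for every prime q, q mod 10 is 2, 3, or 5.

q = 7

q = 2: 2 mod 10 = 2.
q = 3: 3 mod 10 = 3.
q = 5: 5 mod 10 = 5.
q = 7: 7 mod 10 = 7 — not in {2, 3, 5}.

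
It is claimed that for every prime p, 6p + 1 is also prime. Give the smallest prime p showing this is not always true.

p = 19

Check each prime p in order until 6p + 1 is not prime.
For p = 2, 3, 5, 7, 11, 13, 17 the conclusion holds.
p = 19: 6p + 1 = 115 = 5 × 23, not prime.
So p = 19 is the smallest counterexample.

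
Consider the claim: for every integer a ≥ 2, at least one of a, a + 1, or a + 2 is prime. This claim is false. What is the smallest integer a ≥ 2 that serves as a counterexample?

a = 8

a = 2: 2 is prime.
a = 3: 3 is prime.
a = 4: 5 is prime.
a = 5: 5 is prime.
a = 6: 7 is prime.
a = 7: 7 is prime.
a = 8: 8 = 2 × 4; 9 = 3 × 3; 10 = 2 × 5 — all composite.
So a = 8 is the smallest counterexample.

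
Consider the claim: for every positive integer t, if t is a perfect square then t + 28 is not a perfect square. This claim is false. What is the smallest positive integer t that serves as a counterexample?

The first 5 eligible values, up to t = 25, all satisfy the conclusion.
t = 36: 36 = 6² and 36 + 28 = 64 = 8².
Thus t = 36 disproves the claim, and no smaller t works.

t = 36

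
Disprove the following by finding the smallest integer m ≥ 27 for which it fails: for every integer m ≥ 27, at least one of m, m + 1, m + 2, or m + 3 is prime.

m = 32

We need the least integer m ≥ 27 for which m, m + 1, m + 2, m + 3 are all composite.
m = 27: 29 is prime.
m = 28: 29 is prime.
m = 29: 29 is prime.
m = 30: 31 is prime.
m = 31: 31 is prime.
m = 32: 32 = 2 × 16; 33 = 3 × 11; 34 = 2 × 17; 35 = 5 × 7 — all composite.
Thus m = 32 disproves the claim, and no smaller m works.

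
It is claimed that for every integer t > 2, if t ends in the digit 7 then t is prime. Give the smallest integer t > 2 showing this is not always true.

t = 7: 7 ends in 7 and is prime.
t = 17: 17 ends in 7 and is prime.
t = 27: 27 ends in 7; 27 = 3 × 9, composite.

t = 27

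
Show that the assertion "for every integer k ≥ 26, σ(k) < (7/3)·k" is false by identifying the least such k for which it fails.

k = 30

Check each integer k ≥ 26 in order until the claim fails.
k = 26: σ(26) = 42; 42 < 182/3.
k = 27: σ(27) = 40; 40 < 63.
k = 28: σ(28) = 56; 56 < 196/3.
k = 29: σ(29) = 30; 30 < 203/3.
k = 30: σ(30) = 72; 72 ≥ 70.
Thus k = 30 disproves the claim, and no smaller k works.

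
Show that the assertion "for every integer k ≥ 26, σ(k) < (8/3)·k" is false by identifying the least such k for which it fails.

A counterexample is any integer k ≥ 26 such that the claim fails; we check each in order.
For k = 26, 27, 28, 29, …, 57, 58, 59 the conclusion holds.
k = 60: σ(60) = 168; 168 ≥ 160.
Hence k = 60 is a counterexample.

k = 60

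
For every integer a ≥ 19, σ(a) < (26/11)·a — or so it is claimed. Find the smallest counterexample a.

Check each integer a ≥ 19 in order until the claim fails.
The first 5 eligible values, up to a = 23, all satisfy the conclusion.
a = 24: σ(24) = 60; 60 ≥ 624/11.

a = 24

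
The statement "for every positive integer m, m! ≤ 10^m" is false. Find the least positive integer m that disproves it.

m = 25

Check each positive integer m in order until m! > 10^m.
For m = 1, 2, 3, 4, …, 22, 23, 24 the conclusion holds.
m = 25: m! = 15511210043330985984000000 and 10^m = 10000000000000000000000000, so 15511210043330985984000000 > 10000000000000000000000000.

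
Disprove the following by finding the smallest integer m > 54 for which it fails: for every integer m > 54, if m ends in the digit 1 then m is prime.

A counterexample is any integer m > 54 such that m ends in the digit 1 but m is not prime; we check each in order.
m = 61: 61 ends in 1 and is prime.
m = 71: 71 ends in 1 and is prime.
m = 81: 81 ends in 1; 81 = 3 × 27, composite.

m = 81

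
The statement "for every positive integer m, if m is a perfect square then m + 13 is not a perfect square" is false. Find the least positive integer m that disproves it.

m = 36

The first 5 eligible values, up to m = 25, all satisfy the conclusion.
m = 36: 36 = 6² and 36 + 13 = 49 = 7².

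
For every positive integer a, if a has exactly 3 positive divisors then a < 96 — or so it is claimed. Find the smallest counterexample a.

a = 4: τ(4) = 3; 4 < 96.
a = 9: τ(9) = 3; 9 < 96.
a = 25: τ(25) = 3; 25 < 96.
a = 49: τ(49) = 3; 49 < 96.
a = 121: τ(121) = 3; 121 ≥ 96.
Hence a = 121 is a counterexample.

a = 121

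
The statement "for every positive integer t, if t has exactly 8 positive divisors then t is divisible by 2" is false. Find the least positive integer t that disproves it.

t = 105

We need the least positive integer t for which t has exactly 8 positive divisors but t is not divisible by 2.
The first 12 eligible values, up to t = 104, all satisfy the conclusion.
t = 105: τ(105) = 8; 105 mod 2 = 1.
Thus t = 105 disproves the claim, and no smaller t works.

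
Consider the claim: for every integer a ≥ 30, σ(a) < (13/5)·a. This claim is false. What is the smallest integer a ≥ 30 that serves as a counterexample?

a = 60

We need the least integer a ≥ 30 for which the claim fails.
For a = 30, 31, 32, 33, …, 57, 58, 59 the conclusion holds.
a = 60: σ(60) = 168; 168 ≥ 156.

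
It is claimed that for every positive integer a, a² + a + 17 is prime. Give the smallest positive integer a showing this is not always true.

a = 16

The first 15 eligible values, up to a = 15, all satisfy the conclusion.
a = 16: a² + a + 17 = 289 = 17 × 17, composite.
Thus a = 16 disproves the claim, and no smaller a works.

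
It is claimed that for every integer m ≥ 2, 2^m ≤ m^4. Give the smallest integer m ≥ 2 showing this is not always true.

A counterexample is any integer m ≥ 2 such that 2^m > m^4; we check each in order.
The first 15 eligible values, up to m = 16, all satisfy the conclusion.
m = 17: 2^m = 131072 and m^4 = 83521, so 131072 > 83521.

m = 17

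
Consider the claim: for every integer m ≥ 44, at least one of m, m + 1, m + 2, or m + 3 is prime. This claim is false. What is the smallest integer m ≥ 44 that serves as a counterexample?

A counterexample is any integer m ≥ 44 such that m, m + 1, m + 2, m + 3 are all composite; we check each in order.
The first 4 eligible values, up to m = 47, all satisfy the conclusion.
m = 48: 48 = 2 × 24; 49 = 7 × 7; 50 = 2 × 25; 51 = 3 × 17 — all composite.

m = 48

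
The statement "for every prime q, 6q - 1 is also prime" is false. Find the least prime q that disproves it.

q = 11

We need the least prime q for which 6q - 1 is not prime.
For q = 2, 3, 5, 7 the conclusion holds.
q = 11: 6q - 1 = 65 = 5 × 13, not prime.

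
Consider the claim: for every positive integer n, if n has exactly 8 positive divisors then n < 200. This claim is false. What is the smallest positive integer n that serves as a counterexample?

n = 222

The first 31 eligible values, up to n = 195, all satisfy the conclusion.
n = 222: τ(222) = 8; 222 ≥ 200.
Hence n = 222 is a counterexample.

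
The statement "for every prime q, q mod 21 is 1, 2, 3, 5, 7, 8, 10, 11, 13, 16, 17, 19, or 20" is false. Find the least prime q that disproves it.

For q = 2, 3, 5, 7, …, 53, 59, 61 the conclusion holds.
q = 67: 67 mod 21 = 4 — not in {1, 2, 3, 5, 7, 8, 10, 11, 13, 16, 17, 19, 20}.
Thus q = 67 disproves the claim, and no smaller q works.

q = 67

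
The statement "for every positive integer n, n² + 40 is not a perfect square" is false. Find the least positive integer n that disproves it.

We need the least positive integer n for which n² + 40 is a perfect square.
For n = 1, 2 the conclusion holds.
n = 3: 3² + 40 = 49 = 7², a perfect square.
Hence n = 3 is a counterexample.

n = 3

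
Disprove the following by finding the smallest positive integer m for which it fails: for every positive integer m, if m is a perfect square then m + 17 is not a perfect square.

m = 64

A counterexample is any positive integer m such that m is a perfect square but m + 17 is a perfect square; we check each in order.
m = 1: 1 + 17 = 18, not a perfect square.
m = 4: 4 + 17 = 21, not a perfect square.
m = 9: 9 + 17 = 26, not a perfect square.
m = 16: 16 + 17 = 33, not a perfect square.
m = 25: 25 + 17 = 42, not a perfect square.
m = 36: 36 + 17 = 53, not a perfect square.
m = 49: 49 + 17 = 66, not a perfect square.
m = 64: 64 = 8² and 64 + 17 = 81 = 9².
Thus m = 64 disproves the claim, and no smaller m works.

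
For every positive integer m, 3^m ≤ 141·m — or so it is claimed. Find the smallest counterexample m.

Check each positive integer m in order until 3^m > 141·m.
For m = 1, 2, 3, 4, 5, 6 the conclusion holds.
m = 7: 3^m = 2187 and 141·m = 987, so 2187 > 987.
Thus m = 7 disproves the claim, and no smaller m works.

m = 7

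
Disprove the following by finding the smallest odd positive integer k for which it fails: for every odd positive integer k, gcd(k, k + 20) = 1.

We need the least odd positive integer k for which gcd(k, k + 20) > 1.
k = 1: gcd(1, 21) = 1.
k = 3: gcd(3, 23) = 1.
k = 5: gcd(5, 25) = 5.

k = 5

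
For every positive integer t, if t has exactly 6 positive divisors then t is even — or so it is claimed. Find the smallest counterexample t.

For t = 12, 18, 20, 28, 32, 44 the conclusion holds.
t = 45: divisors of 45: 1, 3, 5, 9, 15, 45; 45 is odd.
So t = 45 is the smallest counterexample.

t = 45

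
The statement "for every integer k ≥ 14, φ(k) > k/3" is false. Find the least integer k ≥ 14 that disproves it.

Check each integer k ≥ 14 in order until the claim fails.
For k = 14, 15, 16, 17 the conclusion holds.
k = 18: φ(18) = 6 and 18/3 = 6, so φ(18) ≤ 18/3.
Hence k = 18 is a counterexample.

k = 18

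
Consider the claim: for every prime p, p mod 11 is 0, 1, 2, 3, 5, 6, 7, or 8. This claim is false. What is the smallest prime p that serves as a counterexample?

A counterexample is any prime p such that the claim fails; we check each in order.
The first 10 eligible values, up to p = 29, all satisfy the conclusion.
p = 31: 31 mod 11 = 9 — not in {0, 1, 2, 3, 5, 6, 7, 8}.
So p = 31 is the smallest counterexample.

p = 31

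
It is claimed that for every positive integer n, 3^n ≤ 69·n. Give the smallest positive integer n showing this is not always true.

n = 6

Check each positive integer n in order until 3^n > 69·n.
For n = 1, 2, 3, 4, 5 the conclusion holds.
n = 6: 3^n = 729 and 69·n = 414, so 729 > 414.
So n = 6 is the smallest counterexample.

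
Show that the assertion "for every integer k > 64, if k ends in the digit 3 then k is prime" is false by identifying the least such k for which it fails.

For k = 73, 83 the conclusion holds.
k = 93: 93 ends in 3; 93 = 3 × 31, composite.

k = 93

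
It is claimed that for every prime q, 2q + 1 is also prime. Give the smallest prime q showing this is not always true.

A counterexample is any prime q such that 2q + 1 is not prime; we check each in order.
q = 2: 2q + 1 = 5, prime.
q = 3: 2q + 1 = 7, prime.
q = 5: 2q + 1 = 11, prime.
q = 7: 2q + 1 = 15 = 3 × 5, not prime.
Hence q = 7 is a counterexample.

q = 7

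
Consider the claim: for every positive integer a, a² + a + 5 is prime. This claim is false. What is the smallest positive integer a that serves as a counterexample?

a = 4

Check each positive integer a in order until a² + a + 5 is not prime.
For a = 1, 2, 3 the conclusion holds.
a = 4: a² + a + 5 = 25 = 5 × 5, composite.
So a = 4 is the smallest counterexample.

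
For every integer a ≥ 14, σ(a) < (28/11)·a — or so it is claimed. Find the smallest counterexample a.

Check each integer a ≥ 14 in order until the claim fails.
For a = 14, 15, 16, 17, …, 45, 46, 47 the conclusion holds.
a = 48: σ(48) = 124; 124 ≥ 1344/11.
Thus a = 48 disproves the claim, and no smaller a works.

a = 48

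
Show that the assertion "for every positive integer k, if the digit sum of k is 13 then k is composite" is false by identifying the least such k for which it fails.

k = 67

A counterexample is any positive integer k such that the digit sum of k is 13 but k is prime; we check each in order.
For k = 49, 58 the conclusion holds.
k = 67: digit sum 13; 67 is prime, not composite.
So k = 67 is the smallest counterexample.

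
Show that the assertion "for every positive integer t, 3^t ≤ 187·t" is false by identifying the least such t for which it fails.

Check each positive integer t in order until 3^t > 187·t.
t = 1: 3^t = 3 and 187·t = 187, so 3 ≤ 187.
t = 2: 3^t = 9 and 187·t = 374, so 9 ≤ 374.
t = 3: 3^t = 27 and 187·t = 561, so 27 ≤ 561.
t = 4: 3^t = 81 and 187·t = 748, so 81 ≤ 748.
t = 5: 3^t = 243 and 187·t = 935, so 243 ≤ 935.
t = 6: 3^t = 729 and 187·t = 1122, so 729 ≤ 1122.
t = 7: 3^t = 2187 and 187·t = 1309, so 2187 > 1309.
Thus t = 7 disproves the claim, and no smaller t works.

t = 7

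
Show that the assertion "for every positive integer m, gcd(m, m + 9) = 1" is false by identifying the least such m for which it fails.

A counterexample is any positive integer m such that gcd(m, m + 9) > 1; we check each in order.
m = 1: gcd(1, 10) = 1.
m = 2: gcd(2, 11) = 1.
m = 3: gcd(3, 12) = 3.

m = 3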